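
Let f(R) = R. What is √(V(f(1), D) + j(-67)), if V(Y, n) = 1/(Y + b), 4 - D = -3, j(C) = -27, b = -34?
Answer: 2*I*√7359/33 ≈ 5.1991*I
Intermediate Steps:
D = 7 (D = 4 - 1*(-3) = 4 + 3 = 7)
V(Y, n) = 1/(-34 + Y) (V(Y, n) = 1/(Y - 34) = 1/(-34 + Y))
√(V(f(1), D) + j(-67)) = √(1/(-34 + 1) - 27) = √(1/(-33) - 27) = √(-1/33 - 27) = √(-892/33) = 2*I*√7359/33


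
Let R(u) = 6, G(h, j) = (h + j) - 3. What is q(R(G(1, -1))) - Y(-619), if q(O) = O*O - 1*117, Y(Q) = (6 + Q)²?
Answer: -375850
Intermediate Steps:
G(h, j) = -3 + h + j
q(O) = -117 + O² (q(O) = O² - 117 = -117 + O²)
q(R(G(1, -1))) - Y(-619) = (-117 + 6²) - (6 - 619)² = (-117 + 36) - 1*(-613)² = -81 - 1*375769 = -81 - 375769 = -375850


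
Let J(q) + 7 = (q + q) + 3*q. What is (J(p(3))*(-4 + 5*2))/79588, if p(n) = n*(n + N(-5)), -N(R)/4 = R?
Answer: 507/19897 ≈ 0.025481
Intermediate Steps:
N(R) = -4*R
p(n) = n*(20 + n) (p(n) = n*(n - 4*(-5)) = n*(n + 20) = n*(20 + n))
J(q) = -7 + 5*q (J(q) = -7 + ((q + q) + 3*q) = -7 + (2*q + 3*q) = -7 + 5*q)
(J(p(3))*(-4 + 5*2))/79588 = ((-7 + 5*(3*(20 + 3)))*(-4 + 5*2))/79588 = ((-7 + 5*(3*23))*(-4 + 10))*(1/79588) = ((-7 + 5*69)*6)*(1/79588) = ((-7 + 345)*6)*(1/79588) = (338*6)*(1/79588) = 2028*(1/79588) = 507/19897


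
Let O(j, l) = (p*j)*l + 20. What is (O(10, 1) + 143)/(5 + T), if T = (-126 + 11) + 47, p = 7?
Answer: -233/63 ≈ -3.6984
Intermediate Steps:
O(j, l) = 20 + 7*j*l (O(j, l) = (7*j)*l + 20 = 7*j*l + 20 = 20 + 7*j*l)
T = -68 (T = -115 + 47 = -68)
(O(10, 1) + 143)/(5 + T) = ((20 + 7*10*1) + 143)/(5 - 68) = ((20 + 70) + 143)/(-63) = (90 + 143)*(-1/63) = 233*(-1/63) = -233/63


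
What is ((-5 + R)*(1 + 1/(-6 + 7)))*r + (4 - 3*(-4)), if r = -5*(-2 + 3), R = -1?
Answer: 76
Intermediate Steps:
r = -5 (r = -5*1 = -5)
((-5 + R)*(1 + 1/(-6 + 7)))*r + (4 - 3*(-4)) = ((-5 - 1)*(1 + 1/(-6 + 7)))*(-5) + (4 - 3*(-4)) = -6*(1 + 1/1)*(-5) + (4 + 12) = -6*(1 + 1)*(-5) + 16 = -6*2*(-5) + 16 = -12*(-5) + 16 = 60 + 16 = 76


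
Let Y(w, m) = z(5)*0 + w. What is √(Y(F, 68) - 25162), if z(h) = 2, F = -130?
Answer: 2*I*√6323 ≈ 159.03*I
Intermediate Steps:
Y(w, m) = w (Y(w, m) = 2*0 + w = 0 + w = w)
√(Y(F, 68) - 25162) = √(-130 - 25162) = √(-25292) = 2*I*√6323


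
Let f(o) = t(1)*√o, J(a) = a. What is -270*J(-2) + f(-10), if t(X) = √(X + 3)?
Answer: 540 + 2*I*√10 ≈ 540.0 + 6.3246*I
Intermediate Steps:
t(X) = √(3 + X)
f(o) = 2*√o (f(o) = √(3 + 1)*√o = √4*√o = 2*√o)
-270*J(-2) + f(-10) = -270*(-2) + 2*√(-10) = 540 + 2*(I*√10) = 540 + 2*I*√10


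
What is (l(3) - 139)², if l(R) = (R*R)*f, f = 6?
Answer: 7225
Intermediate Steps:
l(R) = 6*R² (l(R) = (R*R)*6 = R²*6 = 6*R²)
(l(3) - 139)² = (6*3² - 139)² = (6*9 - 139)² = (54 - 139)² = (-85)² = 7225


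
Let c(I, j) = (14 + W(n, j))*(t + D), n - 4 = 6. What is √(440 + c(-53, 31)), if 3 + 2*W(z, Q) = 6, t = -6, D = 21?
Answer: √2690/2 ≈ 25.933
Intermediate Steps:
n = 10 (n = 4 + 6 = 10)
W(z, Q) = 3/2 (W(z, Q) = -3/2 + (½)*6 = -3/2 + 3 = 3/2)
c(I, j) = 465/2 (c(I, j) = (14 + 3/2)*(-6 + 21) = (31/2)*15 = 465/2)
√(440 + c(-53, 31)) = √(440 + 465/2) = √(1345/2) = √2690/2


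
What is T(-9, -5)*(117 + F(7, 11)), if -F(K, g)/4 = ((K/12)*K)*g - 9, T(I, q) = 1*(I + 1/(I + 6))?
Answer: 2240/9 ≈ 248.89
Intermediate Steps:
T(I, q) = I + 1/(6 + I) (T(I, q) = 1*(I + 1/(6 + I)) = I + 1/(6 + I))
F(K, g) = 36 - g*K²/3 (F(K, g) = -4*(((K/12)*K)*g - 9) = -4*((K²/12)*g - 9) = -4*(g*K²/12 - 9) = -4*(-9 + g*K²/12) = 36 - g*K²/3)
T(-9, -5)*(117 + F(7, 11)) = ((1 + (-9)² + 6*(-9))/(6 - 9))*(117 + (36 - ⅓*11*7²)) = ((1 + 81 - 54)/(-3))*(117 + (36 - ⅓*11*49)) = (-⅓*28)*(117 + (36 - 539/3)) = -28*(117 - 431/3)/3 = -28/3*(-80/3) = 2240/9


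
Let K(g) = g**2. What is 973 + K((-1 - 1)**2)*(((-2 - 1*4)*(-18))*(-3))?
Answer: -4211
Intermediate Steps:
973 + K((-1 - 1)**2)*(((-2 - 1*4)*(-18))*(-3)) = 973 + ((-1 - 1)**2)**2*(((-2 - 1*4)*(-18))*(-3)) = 973 + ((-2)**2)**2*(((-2 - 4)*(-18))*(-3)) = 973 + 4**2*(-6*(-18)*(-3)) = 973 + 16*(108*(-3)) = 973 + 16*(-324) = 973 - 5184 = -4211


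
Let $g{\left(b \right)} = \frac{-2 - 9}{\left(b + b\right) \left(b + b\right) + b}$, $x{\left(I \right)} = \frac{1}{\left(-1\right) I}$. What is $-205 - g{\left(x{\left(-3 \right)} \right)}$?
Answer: $- \frac{1336}{7} \approx -190.86$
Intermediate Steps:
$x{\left(I \right)} = - \frac{1}{I}$
$g{\left(b \right)} = - \frac{11}{b + 4 b^{2}}$ ($g{\left(b \right)} = - \frac{11}{2 b 2 b + b} = - \frac{11}{4 b^{2} + b} = - \frac{11}{b + 4 b^{2}}$)
$-205 - g{\left(x{\left(-3 \right)} \right)} = -205 - - \frac{11}{- \frac{1}{-3} \left(1 + 4 \left(- \frac{1}{-3}\right)\right)} = -205 - - \frac{11}{\left(-1\right) \left(- \frac{1}{3}\right) \left(1 + 4 \left(\left(-1\right) \left(- \frac{1}{3}\right)\right)\right)} = -205 - - \frac{11 \frac{1}{\frac{1}{3}}}{1 + 4 \cdot \frac{1}{3}} = -205 - \left(-11\right) 3 \frac{1}{1 + \frac{4}{3}} = -205 - \left(-11\right) 3 \frac{1}{\frac{7}{3}} = -205 - \left(-11\right) 3 \cdot \frac{3}{7} = -205 - - \frac{99}{7} = -205 + \frac{99}{7} = - \frac{1336}{7}$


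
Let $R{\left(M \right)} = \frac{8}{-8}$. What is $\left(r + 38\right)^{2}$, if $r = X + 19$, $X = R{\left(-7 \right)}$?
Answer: $3136$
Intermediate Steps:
$R{\left(M \right)} = -1$ ($R{\left(M \right)} = 8 \left(- \frac{1}{8}\right) = -1$)
$X = -1$
$r = 18$ ($r = -1 + 19 = 18$)
$\left(r + 38\right)^{2} = \left(18 + 38\right)^{2} = 56^{2} = 3136$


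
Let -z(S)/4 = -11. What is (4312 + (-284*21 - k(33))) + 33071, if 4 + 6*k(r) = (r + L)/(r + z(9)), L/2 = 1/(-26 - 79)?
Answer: 1524164567/48510 ≈ 31420.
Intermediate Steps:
z(S) = 44 (z(S) = -4*(-11) = 44)
L = -2/105 (L = 2/(-26 - 79) = 2/(-105) = 2*(-1/105) = -2/105 ≈ -0.019048)
k(r) = -⅔ + (-2/105 + r)/(6*(44 + r)) (k(r) = -⅔ + ((r - 2/105)/(r + 44))/6 = -⅔ + ((-2/105 + r)/(44 + r))/6 = -⅔ + (-2/105 + r)/(6*(44 + r)))
(4312 + (-284*21 - k(33))) + 33071 = (4312 + (-284*21 - (-18482 - 315*33)/(630*(44 + 33)))) + 33071 = (4312 + (-5964 - (-18482 - 10395)/(630*77))) + 33071 = (4312 + (-5964 - (-28877)/(630*77))) + 33071 = (4312 + (-5964 - 1*(-28877/48510))) + 33071 = (4312 + (-5964 + 28877/48510)) + 33071 = (4312 - 289284763/48510) + 33071 = -80109643/48510 + 33071 = 1524164567/48510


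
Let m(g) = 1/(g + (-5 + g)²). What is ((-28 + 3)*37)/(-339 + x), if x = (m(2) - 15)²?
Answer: 111925/14123 ≈ 7.9250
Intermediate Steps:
x = 26896/121 (x = (1/(2 + (-5 + 2)²) - 15)² = (1/(2 + (-3)²) - 15)² = (1/(2 + 9) - 15)² = (1/11 - 15)² = (-164/11)² = 26896/121 ≈ 222.28)
((-28 + 3)*37)/(-339 + x) = ((-28 + 3)*37)/(-339 + 26896/121) = (-25*37)/(-14123/121) = -121/14123*(-925) = 111925/14123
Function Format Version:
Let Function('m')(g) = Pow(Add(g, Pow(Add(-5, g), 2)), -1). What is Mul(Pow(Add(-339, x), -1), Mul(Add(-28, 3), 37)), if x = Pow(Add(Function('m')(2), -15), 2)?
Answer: Rational(111925, 14123) ≈ 7.9250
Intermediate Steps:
x = Rational(26896, 121) (x = Pow(Add(Pow(Add(2, Pow(Add(-5, 2), 2)), -1), -15), 2) = Pow(Add(Pow(Add(2, Pow(-3, 2)), -1), -15), 2) = Pow(Add(Pow(Add(2, 9), -1), -15), 2) = Pow(Add(Pow(11, -1), -15), 2) = Pow(Add(Rational(1, 11), -15), 2) = Pow(Rational(-164, 11), 2) = Rational(26896, 121) ≈ 222.28)
Mul(Pow(Add(-339, x), -1), Mul(Add(-28, 3), 37)) = Mul(Pow(Add(-339, Rational(26896, 121)), -1), Mul(Add(-28, 3), 37)) = Mul(Pow(Rational(-14123, 121), -1), Mul(-25, 37)) = Mul(Rational(-121, 14123), -925) = Rational(111925, 14123)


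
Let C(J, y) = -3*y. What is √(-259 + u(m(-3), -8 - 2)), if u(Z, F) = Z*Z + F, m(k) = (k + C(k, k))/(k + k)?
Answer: 2*I*√67 ≈ 16.371*I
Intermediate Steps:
m(k) = -1 (m(k) = (k - 3*k)/(k + k) = (-2*k)/((2*k)) = (-2*k)*(1/(2*k)) = -1)
u(Z, F) = F + Z² (u(Z, F) = Z² + F = F + Z²)
√(-259 + u(m(-3), -8 - 2)) = √(-259 + ((-8 - 2) + (-1)²)) = √(-259 + (-10 + 1)) = √(-259 - 9) = √(-268) = 2*I*√67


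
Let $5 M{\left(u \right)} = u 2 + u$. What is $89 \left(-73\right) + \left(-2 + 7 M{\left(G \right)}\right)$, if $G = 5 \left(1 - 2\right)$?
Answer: $-6520$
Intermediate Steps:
$G = -5$ ($G = 5 \left(-1\right) = -5$)
$M{\left(u \right)} = \frac{3 u}{5}$ ($M{\left(u \right)} = \frac{u 2 + u}{5} = \frac{2 u + u}{5} = \frac{3 u}{5}$)
$89 \left(-73\right) + \left(-2 + 7 M{\left(G \right)}\right) = 89 \left(-73\right) + \left(-2 + 7 \cdot \frac{3}{5} \left(-5\right)\right) = -6497 + \left(-2 + 7 \left(-3\right)\right) = -6497 - 23 = -6520$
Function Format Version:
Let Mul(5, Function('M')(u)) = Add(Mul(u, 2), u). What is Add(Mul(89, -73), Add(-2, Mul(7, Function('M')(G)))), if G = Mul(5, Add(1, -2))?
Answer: -6520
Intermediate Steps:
G = -5 (G = Mul(5, -1) = -5)
Function('M')(u) = Mul(Rational(3, 5), u) (Function('M')(u) = Mul(Rational(1, 5), Add(Mul(u, 2), u)) = Mul(Rational(1, 5), Add(Mul(2, u), u)) = Mul(Rational(1, 5), Mul(3, u)) = Mul(Rational(3, 5), u))
Add(Mul(89, -73), Add(-2, Mul(7, Function('M')(G)))) = Add(Mul(89, -73), Add(-2, Mul(7, Mul(Rational(3, 5), -5)))) = Add(-6497, Add(-2, Mul(7, -3))) = Add(-6497, Add(-2, -21)) = Add(-6497, -23) = -6520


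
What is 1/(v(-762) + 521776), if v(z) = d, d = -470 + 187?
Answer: 1/521493 ≈ 1.9176e-6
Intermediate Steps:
d = -283
v(z) = -283
1/(v(-762) + 521776) = 1/(-283 + 521776) = 1/521493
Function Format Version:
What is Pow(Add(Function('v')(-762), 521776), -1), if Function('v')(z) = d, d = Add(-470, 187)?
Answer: Rational(1, 521493) ≈ 1.9176e-6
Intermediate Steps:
d = -283
Function('v')(z) = -283
Pow(Add(Function('v')(-762), 521776), -1) = Pow(Add(-283, 521776), -1) = Pow(521493, -1) = Rational(1, 521493)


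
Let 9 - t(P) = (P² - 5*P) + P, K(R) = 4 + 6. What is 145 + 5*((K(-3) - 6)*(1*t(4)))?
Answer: 325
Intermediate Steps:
K(R) = 10
t(P) = 9 - P² + 4*P (t(P) = 9 - ((P² - 5*P) + P) = 9 - (P² - 4*P) = 9 + (-P² + 4*P) = 9 - P² + 4*P)
145 + 5*((K(-3) - 6)*(1*t(4))) = 145 + 5*((10 - 6)*(1*(9 - 1*4² + 4*4))) = 145 + 5*(4*(1*(9 - 1*16 + 16))) = 145 + 5*(4*(1*(9 - 16 + 16))) = 145 + 5*(4*(1*9)) = 145 + 5*(4*9) = 145 + 5*36 = 145 + 180 = 325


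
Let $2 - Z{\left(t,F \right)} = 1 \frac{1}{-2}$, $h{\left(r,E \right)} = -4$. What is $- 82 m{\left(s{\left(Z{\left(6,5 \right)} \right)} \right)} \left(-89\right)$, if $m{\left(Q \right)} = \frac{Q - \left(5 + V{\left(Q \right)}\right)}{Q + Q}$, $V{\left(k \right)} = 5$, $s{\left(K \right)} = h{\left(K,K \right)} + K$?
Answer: $\frac{83927}{3} \approx 27976.0$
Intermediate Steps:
$Z{\left(t,F \right)} = \frac{5}{2}$ ($Z{\left(t,F \right)} = 2 - 1 \frac{1}{-2} = 2 - 1 \left(- \frac{1}{2}\right) = 2 - - \frac{1}{2} = 2 + \frac{1}{2} = \frac{5}{2}$)
$s{\left(K \right)} = -4 + K$
$m{\left(Q \right)} = \frac{-10 + Q}{2 Q}$ ($m{\left(Q \right)} = \frac{Q - 10}{Q + Q} = \frac{Q - 10}{2 Q} = \left(Q - 10\right) \frac{1}{2 Q} = \left(-10 + Q\right) \frac{1}{2 Q} = \frac{-10 + Q}{2 Q}$)
$- 82 m{\left(s{\left(Z{\left(6,5 \right)} \right)} \right)} \left(-89\right) = - 82 \frac{-10 + \left(-4 + \frac{5}{2}\right)}{2 \left(-4 + \frac{5}{2}\right)} \left(-89\right) = - 82 \frac{-10 - \frac{3}{2}}{2 \left(- \frac{3}{2}\right)} \left(-89\right) = - 82 \cdot \frac{1}{2} \left(- \frac{2}{3}\right) \left(- \frac{23}{2}\right) \left(-89\right) = \left(-82\right) \frac{23}{6} \left(-89\right) = \left(- \frac{943}{3}\right) \left(-89\right) = \frac{83927}{3}$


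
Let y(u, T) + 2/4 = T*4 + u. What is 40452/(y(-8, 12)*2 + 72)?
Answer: 40452/151 ≈ 267.89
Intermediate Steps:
y(u, T) = -½ + u + 4*T (y(u, T) = -½ + (T*4 + u) = -½ + (4*T + u) = -½ + (u + 4*T) = -½ + u + 4*T)
40452/(y(-8, 12)*2 + 72) = 40452/((-½ - 8 + 4*12)*2 + 72) = 40452/((-½ - 8 + 48)*2 + 72) = 40452/((79/2)*2 + 72) = 40452/(79 + 72) = 40452/151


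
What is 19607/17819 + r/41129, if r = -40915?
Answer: 77351918/732877651 ≈ 0.10555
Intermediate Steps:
19607/17819 + r/41129 = 19607/17819 - 40915/41129 = 77351918/732877651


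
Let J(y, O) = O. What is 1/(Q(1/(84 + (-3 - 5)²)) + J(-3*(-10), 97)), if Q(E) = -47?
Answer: 1/50 ≈ 0.020000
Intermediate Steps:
1/(Q(1/(84 + (-3 - 5)²)) + J(-3*(-10), 97)) = 1/(-47 + 97) = 1/50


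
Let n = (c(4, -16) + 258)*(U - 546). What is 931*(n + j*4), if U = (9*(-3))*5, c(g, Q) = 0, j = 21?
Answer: -163496634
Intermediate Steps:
U = -135 (U = -27*5 = -135)
n = -175698 (n = (0 + 258)*(-135 - 546) = 258*(-681) = -175698)
931*(n + j*4) = 931*(-175698 + 21*4) = 931*(-175698 + 84) = 931*(-175614) = -163496634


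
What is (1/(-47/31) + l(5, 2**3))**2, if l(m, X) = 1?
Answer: 256/2209 ≈ 0.11589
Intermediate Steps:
(1/(-47/31) + l(5, 2**3))**2 = (1/(-47/31) + 1)**2 = (-31/47 + 1)**2 = (16/47)**2 = 256/2209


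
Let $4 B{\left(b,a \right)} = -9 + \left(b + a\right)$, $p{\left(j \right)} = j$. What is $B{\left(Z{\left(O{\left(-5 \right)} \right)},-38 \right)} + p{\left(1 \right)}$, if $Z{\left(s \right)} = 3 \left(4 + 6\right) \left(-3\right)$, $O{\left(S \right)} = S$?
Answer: $- \frac{133}{4} \approx -33.25$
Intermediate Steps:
$Z{\left(s \right)} = -90$ ($Z{\left(s \right)} = 3 \cdot 10 \left(-3\right) = 30 \left(-3\right) = -90$)
$B{\left(b,a \right)} = - \frac{9}{4} + \frac{a}{4} + \frac{b}{4}$ ($B{\left(b,a \right)} = \frac{-9 + \left(b + a\right)}{4} = \frac{-9 + \left(a + b\right)}{4} = \frac{-9 + a + b}{4} = - \frac{9}{4} + \frac{a}{4} + \frac{b}{4}$)
$B{\left(Z{\left(O{\left(-5 \right)} \right)},-38 \right)} + p{\left(1 \right)} = \left(- \frac{9}{4} + \frac{1}{4} \left(-38\right) + \frac{1}{4} \left(-90\right)\right) + 1 = \left(- \frac{9}{4} - \frac{19}{2} - \frac{45}{2}\right) + 1 = - \frac{137}{4} + 1 = - \frac{133}{4}$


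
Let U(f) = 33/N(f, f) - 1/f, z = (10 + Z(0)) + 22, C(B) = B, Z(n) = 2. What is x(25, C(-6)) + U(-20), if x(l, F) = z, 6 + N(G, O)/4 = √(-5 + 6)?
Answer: 162/5 ≈ 32.400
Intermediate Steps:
N(G, O) = -20 (N(G, O) = -24 + 4*√(-5 + 6) = -24 + 4*√1 = -24 + 4*1 = -24 + 4 = -20)
z = 34 (z = (10 + 2) + 22 = 12 + 22 = 34)
U(f) = -33/20 - 1/f (U(f) = 33/(-20) - 1/f = 33*(-1/20) - 1/f = -33/20 - 1/f)
x(l, F) = 34
x(25, C(-6)) + U(-20) = 34 + (-33/20 - 1/(-20)) = 34 + (-33/20 - 1*(-1/20)) = 34 + (-33/20 + 1/20) = 34 - 8/5 = 162/5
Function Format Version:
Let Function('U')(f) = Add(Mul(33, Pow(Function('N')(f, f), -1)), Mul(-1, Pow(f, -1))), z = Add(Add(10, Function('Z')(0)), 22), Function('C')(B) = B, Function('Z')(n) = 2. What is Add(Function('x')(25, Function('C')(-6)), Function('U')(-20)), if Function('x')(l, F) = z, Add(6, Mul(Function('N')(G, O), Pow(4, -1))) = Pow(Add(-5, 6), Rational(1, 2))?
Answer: Rational(162, 5) ≈ 32.400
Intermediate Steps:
Function('N')(G, O) = -20 (Function('N')(G, O) = Add(-24, Mul(4, Pow(Add(-5, 6), Rational(1, 2)))) = Add(-24, Mul(4, Pow(1, Rational(1, 2)))) = Add(-24, Mul(4, 1)) = Add(-24, 4) = -20)
z = 34 (z = Add(Add(10, 2), 22) = Add(12, 22) = 34)
Function('U')(f) = Add(Rational(-33, 20), Mul(-1, Pow(f, -1))) (Function('U')(f) = Add(Mul(33, Pow(-20, -1)), Mul(-1, Pow(f, -1))) = Add(Mul(33, Rational(-1, 20)), Mul(-1, Pow(f, -1))) = Add(Rational(-33, 20), Mul(-1, Pow(f, -1))))
Function('x')(l, F) = 34
Add(Function('x')(25, Function('C')(-6)), Function('U')(-20)) = Add(34, Add(Rational(-33, 20), Mul(-1, Pow(-20, -1)))) = Add(34, Add(Rational(-33, 20), Mul(-1, Rational(-1, 20)))) = Add(34, Add(Rational(-33, 20), Rational(1, 20))) = Add(34, Rational(-8, 5)) = Rational(162, 5)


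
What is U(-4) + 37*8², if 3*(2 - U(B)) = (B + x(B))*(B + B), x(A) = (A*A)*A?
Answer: 6566/3 ≈ 2188.7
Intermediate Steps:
x(A) = A³ (x(A) = A²*A = A³)
U(B) = 2 - 2*B*(B + B³)/3 (U(B) = 2 - (B + B³)*(B + B)/3 = 2 - (B + B³)*2*B/3 = 2 - 2*B*(B + B³)/3)
U(-4) + 37*8² = (2 - ⅔*(-4)² - ⅔*(-4)⁴) + 37*8² = (2 - ⅔*16 - ⅔*256) + 37*64 = (2 - 32/3 - 512/3) + 2368 = -538/3 + 2368 = 6566/3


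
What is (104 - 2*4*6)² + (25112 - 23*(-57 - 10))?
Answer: 29789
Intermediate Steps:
(104 - 2*4*6)² + (25112 - 23*(-57 - 10)) = (104 - 8*6)² + (25112 - 23*(-67)) = (104 - 48)² + (25112 + 1541) = 56² + 26653 = 3136 + 26653 = 29789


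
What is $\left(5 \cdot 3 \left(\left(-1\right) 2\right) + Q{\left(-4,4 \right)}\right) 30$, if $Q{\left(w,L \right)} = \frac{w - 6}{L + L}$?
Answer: $- \frac{1875}{2} \approx -937.5$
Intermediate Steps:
$Q{\left(w,L \right)} = \frac{-6 + w}{2 L}$
$\left(5 \cdot 3 \left(\left(-1\right) 2\right) + Q{\left(-4,4 \right)}\right) 30 = \left(5 \cdot 3 \left(\left(-1\right) 2\right) + \frac{-6 - 4}{2 \cdot 4}\right) 30 = \left(15 \left(-2\right) + \frac{1}{2} \cdot \frac{1}{4} \left(-10\right)\right) 30 = \left(-30 - \frac{5}{4}\right) 30 = \left(- \frac{125}{4}\right) 30 = - \frac{1875}{2}$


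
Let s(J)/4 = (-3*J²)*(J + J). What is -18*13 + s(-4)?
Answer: 1302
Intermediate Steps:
s(J) = -24*J³ (s(J) = 4*((-3*J²)*(J + J)) = 4*((-3*J²)*(2*J)) = 4*(-6*J³) = -24*J³)
-18*13 + s(-4) = -18*13 - 24*(-4)³ = -234 - 24*(-64) = -234 + 1536 = 1302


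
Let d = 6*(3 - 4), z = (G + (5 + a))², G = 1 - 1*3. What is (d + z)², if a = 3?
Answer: 900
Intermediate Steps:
G = -2 (G = 1 - 3 = -2)
z = 36 (z = (-2 + (5 + 3))² = (-2 + 8)² = 6² = 36)
d = -6 (d = 6*(-1) = -6)
(d + z)² = (-6 + 36)² = 30² = 900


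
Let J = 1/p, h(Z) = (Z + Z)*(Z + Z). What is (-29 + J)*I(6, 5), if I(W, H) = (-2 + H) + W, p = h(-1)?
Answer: -1035/4 ≈ -258.75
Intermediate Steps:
h(Z) = 4*Z² (h(Z) = (2*Z)*(2*Z) = 4*Z²)
p = 4 (p = 4*(-1)² = 4*1 = 4)
I(W, H) = -2 + H + W
J = ¼ (J = 1/4 = ¼ ≈ 0.25000)
(-29 + J)*I(6, 5) = (-29 + ¼)*(-2 + 5 + 6) = -115/4*9 = -1035/4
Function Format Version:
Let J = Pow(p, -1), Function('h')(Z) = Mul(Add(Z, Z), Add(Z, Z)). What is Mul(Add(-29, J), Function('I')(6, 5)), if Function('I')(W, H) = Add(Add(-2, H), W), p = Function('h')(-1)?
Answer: Rational(-1035, 4) ≈ -258.75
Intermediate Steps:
Function('h')(Z) = Mul(4, Pow(Z, 2)) (Function('h')(Z) = Mul(Mul(2, Z), Mul(2, Z)) = Mul(4, Pow(Z, 2)))
p = 4 (p = Mul(4, Pow(-1, 2)) = Mul(4, 1) = 4)
Function('I')(W, H) = Add(-2, H, W)
J = Rational(1, 4) (J = Pow(4, -1) = Rational(1, 4) ≈ 0.25000)
Mul(Add(-29, J), Function('I')(6, 5)) = Mul(Add(-29, Rational(1, 4)), Add(-2, 5, 6)) = Mul(Rational(-115, 4), 9) = Rational(-1035, 4)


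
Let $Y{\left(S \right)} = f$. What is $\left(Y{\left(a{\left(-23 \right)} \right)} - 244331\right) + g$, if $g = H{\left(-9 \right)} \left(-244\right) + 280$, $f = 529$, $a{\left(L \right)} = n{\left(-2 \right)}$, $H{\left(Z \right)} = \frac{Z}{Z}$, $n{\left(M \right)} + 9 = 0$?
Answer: $-243766$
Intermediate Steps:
$n{\left(M \right)} = -9$ ($n{\left(M \right)} = -9 + 0 = -9$)
$H{\left(Z \right)} = 1$
$a{\left(L \right)} = -9$
$g = 36$ ($g = 1 \left(-244\right) + 280 = -244 + 280 = 36$)
$Y{\left(S \right)} = 529$
$\left(Y{\left(a{\left(-23 \right)} \right)} - 244331\right) + g = \left(529 - 244331\right) + 36 = -243802 + 36 = -243766$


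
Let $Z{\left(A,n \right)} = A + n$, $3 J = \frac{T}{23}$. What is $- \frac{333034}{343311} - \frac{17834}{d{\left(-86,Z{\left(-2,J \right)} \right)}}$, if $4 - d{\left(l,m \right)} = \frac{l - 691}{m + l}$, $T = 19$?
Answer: $\frac{37050356955188}{10093686711} \approx 3670.6$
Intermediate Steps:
$J = \frac{19}{69}$ ($J = \frac{19 \cdot \frac{1}{23}}{3} = \frac{1}{3} \cdot \frac{19}{23} = \frac{19}{69} \approx 0.27536$)
$d{\left(l,m \right)} = 4 - \frac{-691 + l}{l + m}$ ($d{\left(l,m \right)} = 4 - \frac{l - 691}{m + l} = 4 - \frac{-691 + l}{l + m}$)
$- \frac{333034}{343311} - \frac{17834}{d{\left(-86,Z{\left(-2,J \right)} \right)}} = - \frac{333034}{343311} - \frac{17834}{\frac{1}{-86 + \left(-2 + \frac{19}{69}\right)} \left(691 + 3 \left(-86\right) + 4 \left(-2 + \frac{19}{69}\right)\right)} = \left(-333034\right) \frac{1}{343311} - \frac{17834}{\frac{1}{-86 - \frac{119}{69}} \left(691 - 258 + 4 \left(- \frac{119}{69}\right)\right)} = - \frac{333034}{343311} - \frac{17834}{\frac{1}{- \frac{6053}{69}} \left(691 - 258 - \frac{476}{69}\right)} = - \frac{333034}{343311} - \frac{17834}{\left(- \frac{69}{6053}\right) \frac{29401}{69}} = - \frac{333034}{343311} - \frac{17834}{- \frac{29401}{6053}} = - \frac{333034}{343311} - - \frac{107949202}{29401} = - \frac{333034}{343311} + \frac{107949202}{29401} = \frac{37050356955188}{10093686711}$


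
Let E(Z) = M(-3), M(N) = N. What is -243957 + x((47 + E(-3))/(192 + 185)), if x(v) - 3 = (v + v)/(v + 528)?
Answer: -1103891848/4525 ≈ -2.4395e+5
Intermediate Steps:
E(Z) = -3
x(v) = 3 + 2*v/(528 + v) (x(v) = 3 + (v + v)/(v + 528) = 3 + (2*v)/(528 + v) = 3 + 2*v/(528 + v))
-243957 + x((47 + E(-3))/(192 + 185)) = -243957 + (1584 + 5*((47 - 3)/(192 + 185)))/(528 + (47 - 3)/(192 + 185)) = -243957 + (1584 + 5*(44/377))/(528 + 44/377) = -243957 + (1584 + 220/377)/(199100/377) = -243957 + (377/199100)*(597388/377) = -243957 + 13577/4525 = -1103891848/4525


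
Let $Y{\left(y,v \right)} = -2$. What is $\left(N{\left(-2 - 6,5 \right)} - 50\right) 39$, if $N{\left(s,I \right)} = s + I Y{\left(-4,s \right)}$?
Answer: $-2652$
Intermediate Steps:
$N{\left(s,I \right)} = s - 2 I$ ($N{\left(s,I \right)} = s + I \left(-2\right) = s - 2 I$)
$\left(N{\left(-2 - 6,5 \right)} - 50\right) 39 = \left(\left(\left(-2 - 6\right) - 10\right) - 50\right) 39 = \left(\left(-8 - 10\right) - 50\right) 39 = \left(-18 - 50\right) 39 = \left(-68\right) 39 = -2652$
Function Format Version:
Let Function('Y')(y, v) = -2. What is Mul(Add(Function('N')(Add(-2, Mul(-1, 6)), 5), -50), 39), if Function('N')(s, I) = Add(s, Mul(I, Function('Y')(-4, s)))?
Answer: -2652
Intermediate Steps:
Function('N')(s, I) = Add(s, Mul(-2, I)) (Function('N')(s, I) = Add(s, Mul(I, -2)) = Add(s, Mul(-2, I)))
Mul(Add(Function('N')(Add(-2, Mul(-1, 6)), 5), -50), 39) = Mul(Add(Add(Add(-2, Mul(-1, 6)), Mul(-2, 5)), -50), 39) = Mul(Add(Add(Add(-2, -6), -10), -50), 39) = Mul(Add(Add(-8, -10), -50), 39) = Mul(Add(-18, -50), 39) = Mul(-68, 39) = -2652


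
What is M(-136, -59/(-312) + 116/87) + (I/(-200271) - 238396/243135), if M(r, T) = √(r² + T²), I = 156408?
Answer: -28590688132/16230963195 + √1800700249/312 ≈ 134.25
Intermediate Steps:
M(r, T) = √(T² + r²)
M(-136, -59/(-312) + 116/87) + (I/(-200271) - 238396/243135) = √((-59/(-312) + 116/87)² + (-136)²) + (156408/(-200271) - 238396/243135) = √((-59*(-1/312) + 116*(1/87))² + 18496) + (156408*(-1/200271) - 238396*1/243135) = √((59/312 + 4/3)² + 18496) + (-52136/66757 - 238396/243135) = √((475/312)² + 18496) - 28590688132/16230963195 = √(225625/97344 + 18496) - 28590688132/16230963195 = √(1800700249/97344) - 28590688132/16230963195 = √1800700249/312 - 28590688132/16230963195 = -28590688132/16230963195 + √1800700249/312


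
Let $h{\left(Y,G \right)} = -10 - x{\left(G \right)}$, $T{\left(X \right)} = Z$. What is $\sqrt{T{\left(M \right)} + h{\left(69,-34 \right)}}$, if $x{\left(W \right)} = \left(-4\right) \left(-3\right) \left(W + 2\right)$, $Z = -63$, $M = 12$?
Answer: $\sqrt{311} \approx 17.635$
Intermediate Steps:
$x{\left(W \right)} = 24 + 12 W$ ($x{\left(W \right)} = 12 \left(2 + W\right) = 24 + 12 W$)
$T{\left(X \right)} = -63$
$h{\left(Y,G \right)} = -34 - 12 G$ ($h{\left(Y,G \right)} = -10 - \left(24 + 12 G\right) = -34 - 12 G$)
$\sqrt{T{\left(M \right)} + h{\left(69,-34 \right)}} = \sqrt{-63 - -374} = \sqrt{-63 + \left(-34 + 408\right)} = \sqrt{-63 + 374} = \sqrt{311}$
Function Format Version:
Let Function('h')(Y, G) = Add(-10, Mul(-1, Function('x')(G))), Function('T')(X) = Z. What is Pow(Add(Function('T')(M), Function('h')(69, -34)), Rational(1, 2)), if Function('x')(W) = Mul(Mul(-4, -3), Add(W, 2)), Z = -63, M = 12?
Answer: Pow(311, Rational(1, 2)) ≈ 17.635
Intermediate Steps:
Function('x')(W) = Add(24, Mul(12, W)) (Function('x')(W) = Mul(12, Add(2, W)) = Add(24, Mul(12, W)))
Function('T')(X) = -63
Function('h')(Y, G) = Add(-34, Mul(-12, G)) (Function('h')(Y, G) = Add(-10, Mul(-1, Add(24, Mul(12, G)))) = Add(-10, Add(-24, Mul(-12, G))) = Add(-34, Mul(-12, G)))
Pow(Add(Function('T')(M), Function('h')(69, -34)), Rational(1, 2)) = Pow(Add(-63, Add(-34, Mul(-12, -34))), Rational(1, 2)) = Pow(Add(-63, Add(-34, 408)), Rational(1, 2)) = Pow(Add(-63, 374), Rational(1, 2)) = Pow(311, Rational(1, 2))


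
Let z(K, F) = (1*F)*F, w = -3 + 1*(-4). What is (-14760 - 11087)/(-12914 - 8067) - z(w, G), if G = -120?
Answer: -302100553/20981 ≈ -14399.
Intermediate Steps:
w = -7 (w = -3 - 4 = -7)
z(K, F) = F² (z(K, F) = F*F = F²)
(-14760 - 11087)/(-12914 - 8067) - z(w, G) = (-14760 - 11087)/(-12914 - 8067) - 1*(-120)² = -25847/(-20981) - 1*14400 = -25847*(-1/20981) - 14400 = 25847/20981 - 14400 = -302100553/20981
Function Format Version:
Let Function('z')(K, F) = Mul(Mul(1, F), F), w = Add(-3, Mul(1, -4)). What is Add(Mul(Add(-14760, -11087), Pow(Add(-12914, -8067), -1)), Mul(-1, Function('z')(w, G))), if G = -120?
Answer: Rational(-302100553, 20981) ≈ -14399.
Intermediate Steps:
w = -7 (w = Add(-3, -4) = -7)
Function('z')(K, F) = Pow(F, 2) (Function('z')(K, F) = Mul(F, F) = Pow(F, 2))
Add(Mul(Add(-14760, -11087), Pow(Add(-12914, -8067), -1)), Mul(-1, Function('z')(w, G))) = Add(Mul(Add(-14760, -11087), Pow(Add(-12914, -8067), -1)), Mul(-1, Pow(-120, 2))) = Add(Mul(-25847, Pow(-20981, -1)), Mul(-1, 14400)) = Add(Mul(-25847, Rational(-1, 20981)), -14400) = Add(Rational(25847, 20981), -14400) = Rational(-302100553, 20981)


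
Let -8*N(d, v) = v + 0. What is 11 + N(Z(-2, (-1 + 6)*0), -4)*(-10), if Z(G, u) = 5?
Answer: 6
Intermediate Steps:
N(d, v) = -v/8 (N(d, v) = -(v + 0)/8 = -v/8)
11 + N(Z(-2, (-1 + 6)*0), -4)*(-10) = 11 - ⅛*(-4)*(-10) = 11 + (½)*(-10) = 11 - 5 = 6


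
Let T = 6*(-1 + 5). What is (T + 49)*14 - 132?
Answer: 890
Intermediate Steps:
T = 24 (T = 6*4 = 24)
(T + 49)*14 - 132 = (24 + 49)*14 - 132 = 73*14 - 132 = 1022 - 132 = 890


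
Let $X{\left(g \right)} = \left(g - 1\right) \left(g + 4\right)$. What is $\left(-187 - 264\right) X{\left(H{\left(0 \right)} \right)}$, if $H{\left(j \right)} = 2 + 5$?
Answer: $-29766$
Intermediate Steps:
$H{\left(j \right)} = 7$
$X{\left(g \right)} = \left(-1 + g\right) \left(4 + g\right)$
$\left(-187 - 264\right) X{\left(H{\left(0 \right)} \right)} = \left(-187 - 264\right) \left(-4 + 7^{2} + 3 \cdot 7\right) = \left(-187 - 264\right) \left(-4 + 49 + 21\right) = \left(-451\right) 66 = -29766$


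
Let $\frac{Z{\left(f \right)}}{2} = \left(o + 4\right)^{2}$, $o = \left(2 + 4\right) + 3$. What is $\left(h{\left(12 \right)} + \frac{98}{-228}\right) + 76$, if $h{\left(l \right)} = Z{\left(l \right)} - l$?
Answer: $\frac{45779}{114} \approx 401.57$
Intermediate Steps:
$o = 9$ ($o = 6 + 3 = 9$)
$Z{\left(f \right)} = 338$ ($Z{\left(f \right)} = 2 \left(9 + 4\right)^{2} = 2 \cdot 13^{2} = 2 \cdot 169 = 338$)
$h{\left(l \right)} = 338 - l$
$\left(h{\left(12 \right)} + \frac{98}{-228}\right) + 76 = \left(\left(338 - 12\right) + \frac{98}{-228}\right) + 76 = \left(\left(338 - 12\right) + 98 \left(- \frac{1}{228}\right)\right) + 76 = \left(326 - \frac{49}{114}\right) + 76 = \frac{37115}{114} + 76 = \frac{45779}{114}$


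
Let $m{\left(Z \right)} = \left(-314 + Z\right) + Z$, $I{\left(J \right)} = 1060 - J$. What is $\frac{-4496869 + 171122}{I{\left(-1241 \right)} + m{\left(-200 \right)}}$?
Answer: $- \frac{4325747}{1587} \approx -2725.7$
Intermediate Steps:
$m{\left(Z \right)} = -314 + 2 Z$
$\frac{-4496869 + 171122}{I{\left(-1241 \right)} + m{\left(-200 \right)}} = \frac{-4496869 + 171122}{\left(1060 - -1241\right) + \left(-314 + 2 \left(-200\right)\right)} = - \frac{4325747}{\left(1060 + 1241\right) - 714} = - \frac{4325747}{2301 - 714} = - \frac{4325747}{1587}$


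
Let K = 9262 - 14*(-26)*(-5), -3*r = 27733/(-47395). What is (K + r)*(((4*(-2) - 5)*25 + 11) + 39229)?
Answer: 8235725458849/28437 ≈ 2.8961e+8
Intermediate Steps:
r = 27733/142185 (r = -27733/(3*(-47395)) = -27733*(-1)/(3*47395) = -⅓*(-27733/47395) = 27733/142185 ≈ 0.19505)
K = 7442 (K = 9262 + 364*(-5) = 9262 - 1820 = 7442)
(K + r)*(((4*(-2) - 5)*25 + 11) + 39229) = (7442 + 27733/142185)*(((4*(-2) - 5)*25 + 11) + 39229) = 1058168503*(((-8 - 5)*25 + 11) + 39229)/142185 = 1058168503*((-13*25 + 11) + 39229)/142185 = 1058168503*((-325 + 11) + 39229)/142185 = 1058168503*(-314 + 39229)/142185 = (1058168503/142185)*38915 = 8235725458849/28437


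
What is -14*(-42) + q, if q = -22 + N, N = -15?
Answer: 551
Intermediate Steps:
q = -37 (q = -22 - 15 = -37)
-14*(-42) + q = -14*(-42) - 37 = 588 - 37 = 551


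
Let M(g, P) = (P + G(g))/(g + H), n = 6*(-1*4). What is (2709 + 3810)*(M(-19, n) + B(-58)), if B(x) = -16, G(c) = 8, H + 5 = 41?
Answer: -1877472/17 ≈ -1.1044e+5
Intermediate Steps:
H = 36 (H = -5 + 41 = 36)
n = -24 (n = 6*(-4) = -24)
M(g, P) = (8 + P)/(36 + g) (M(g, P) = (P + 8)/(g + 36) = (8 + P)/(36 + g))
(2709 + 3810)*(M(-19, n) + B(-58)) = (2709 + 3810)*((8 - 24)/(36 - 19) - 16) = 6519*(-16/17 - 16) = 6519*(-288/17) = -1877472/17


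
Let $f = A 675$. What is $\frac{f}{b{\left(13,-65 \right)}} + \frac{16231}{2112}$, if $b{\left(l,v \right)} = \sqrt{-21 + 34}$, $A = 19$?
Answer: $\frac{16231}{2112} + \frac{12825 \sqrt{13}}{13} \approx 3564.7$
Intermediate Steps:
$b{\left(l,v \right)} = \sqrt{13}$
$f = 12825$ ($f = 19 \cdot 675 = 12825$)
$\frac{f}{b{\left(13,-65 \right)}} + \frac{16231}{2112} = \frac{12825}{\sqrt{13}} + \frac{16231}{2112} = 12825 \frac{\sqrt{13}}{13} + 16231 \cdot \frac{1}{2112} = \frac{12825 \sqrt{13}}{13} + \frac{16231}{2112} = \frac{16231}{2112} + \frac{12825 \sqrt{13}}{13}$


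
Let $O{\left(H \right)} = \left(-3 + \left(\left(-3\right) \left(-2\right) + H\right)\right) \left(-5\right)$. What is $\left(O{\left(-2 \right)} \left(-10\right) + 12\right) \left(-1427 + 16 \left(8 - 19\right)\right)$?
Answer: $-99386$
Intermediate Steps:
$O{\left(H \right)} = -15 - 5 H$ ($O{\left(H \right)} = \left(-3 + \left(6 + H\right)\right) \left(-5\right) = \left(3 + H\right) \left(-5\right) = -15 - 5 H$)
$\left(O{\left(-2 \right)} \left(-10\right) + 12\right) \left(-1427 + 16 \left(8 - 19\right)\right) = \left(\left(-15 - -10\right) \left(-10\right) + 12\right) \left(-1427 + 16 \left(8 - 19\right)\right) = \left(\left(-15 + 10\right) \left(-10\right) + 12\right) \left(-1427 + 16 \left(-11\right)\right) = \left(\left(-5\right) \left(-10\right) + 12\right) \left(-1427 - 176\right) = \left(50 + 12\right) \left(-1603\right) = 62 \left(-1603\right) = -99386$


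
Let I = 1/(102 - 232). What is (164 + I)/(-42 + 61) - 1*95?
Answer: -213331/2470 ≈ -86.369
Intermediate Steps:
I = -1/130 (I = 1/(-130) = -1/130 ≈ -0.0076923)
(164 + I)/(-42 + 61) - 1*95 = (164 - 1/130)/(-42 + 61) - 1*95 = (21319/130)/19 - 95 = (21319/130)*(1/19) - 95 = 21319/2470 - 95 = -213331/2470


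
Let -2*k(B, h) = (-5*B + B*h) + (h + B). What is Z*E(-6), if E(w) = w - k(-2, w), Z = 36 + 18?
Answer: 54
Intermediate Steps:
k(B, h) = 2*B - h/2 - B*h/2 (k(B, h) = -((-5*B + B*h) + (h + B))/2 = -((-5*B + B*h) + (B + h))/2 = -(h - 4*B + B*h)/2 = 2*B - h/2 - B*h/2)
Z = 54
E(w) = 4 + w/2 (E(w) = w - (2*(-2) - w/2 - 1/2*(-2)*w) = w - (-4 - w/2 + w) = w - (-4 + w/2) = w + (4 - w/2) = 4 + w/2)
Z*E(-6) = 54*(4 + (1/2)*(-6)) = 54*(4 - 3) = 54*1 = 54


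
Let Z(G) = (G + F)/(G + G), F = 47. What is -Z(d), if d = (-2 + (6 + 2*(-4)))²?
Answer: -63/32 ≈ -1.9688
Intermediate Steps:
d = 16 (d = (-2 + (6 - 8))² = (-2 - 2)² = (-4)² = 16)
Z(G) = (47 + G)/(2*G) (Z(G) = (G + 47)/(G + G) = (47 + G)/((2*G)) = (47 + G)*(1/(2*G)) = (47 + G)/(2*G))
-Z(d) = -(47 + 16)/(2*16) = -63/(2*16) = -1*63/32 = -63/32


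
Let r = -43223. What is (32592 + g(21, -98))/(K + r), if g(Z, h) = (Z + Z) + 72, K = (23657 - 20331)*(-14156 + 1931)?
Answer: -32706/40703573 ≈ -0.00080352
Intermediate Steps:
K = -40660350 (K = 3326*(-12225) = -40660350)
g(Z, h) = 72 + 2*Z (g(Z, h) = 2*Z + 72 = 72 + 2*Z)
(32592 + g(21, -98))/(K + r) = (32592 + (72 + 2*21))/(-40660350 - 43223) = (32592 + (72 + 42))/(-40703573) = (32592 + 114)*(-1/40703573) = 32706*(-1/40703573) = -32706/40703573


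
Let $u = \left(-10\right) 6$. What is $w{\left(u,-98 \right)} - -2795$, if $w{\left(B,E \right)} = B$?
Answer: $2735$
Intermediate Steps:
$u = -60$
$w{\left(u,-98 \right)} - -2795 = -60 - -2795 = -60 + 2795 = 2735$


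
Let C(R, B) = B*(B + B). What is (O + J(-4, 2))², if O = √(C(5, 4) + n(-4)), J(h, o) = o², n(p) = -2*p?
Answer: 56 + 16*√10 ≈ 106.60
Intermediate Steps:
C(R, B) = 2*B² (C(R, B) = B*(2*B) = 2*B²)
O = 2*√10 (O = √(2*4² - 2*(-4)) = √(2*16 + 8) = √(32 + 8) = √40 = 2*√10 ≈ 6.3246)
(O + J(-4, 2))² = (2*√10 + 2²)² = (2*√10 + 4)² = (4 + 2*√10)²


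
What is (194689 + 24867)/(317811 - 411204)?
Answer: -219556/93393 ≈ -2.3509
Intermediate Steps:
(194689 + 24867)/(317811 - 411204) = 219556/(-93393) = 219556*(-1/93393) = -219556/93393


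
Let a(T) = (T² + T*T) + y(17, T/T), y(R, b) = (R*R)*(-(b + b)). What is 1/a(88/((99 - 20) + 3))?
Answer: -1681/967746 ≈ -0.0017370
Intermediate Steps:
y(R, b) = -2*b*R² (y(R, b) = R²*(-2*b) = -2*b*R²)
a(T) = -578 + 2*T² (a(T) = (T² + T*T) - 2*T/T*17² = (T² + T²) - 2*1*289 = 2*T² - 578 = -578 + 2*T²)
1/a(88/((99 - 20) + 3)) = 1/(-578 + 2*(88/((99 - 20) + 3))²) = 1/(-578 + 2*(88/(79 + 3))²) = 1/(-578 + 2*(88/82)²) = 1/(-578 + 2*(88*(1/82))²) = 1/(-578 + 2*(44/41)²) = 1/(-578 + 2*(1936/1681)) = 1/(-578 + 3872/1681) = 1/(-967746/1681) = -1681/967746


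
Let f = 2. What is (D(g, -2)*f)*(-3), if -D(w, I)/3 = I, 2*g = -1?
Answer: -36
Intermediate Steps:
g = -½ (g = (½)*(-1) = -½ ≈ -0.50000)
D(w, I) = -3*I
(D(g, -2)*f)*(-3) = (-3*(-2)*2)*(-3) = (6*2)*(-3) = 12*(-3) = -36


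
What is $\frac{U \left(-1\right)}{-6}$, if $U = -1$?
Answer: $- \frac{1}{6} \approx -0.16667$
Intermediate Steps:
$\frac{U \left(-1\right)}{-6} = \frac{\left(-1\right) \left(-1\right)}{-6} = 1 \left(- \frac{1}{6}\right) = - \frac{1}{6}$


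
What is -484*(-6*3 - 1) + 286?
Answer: 9482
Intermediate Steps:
-484*(-6*3 - 1) + 286 = -484*(-18 - 1) + 286 = -484*(-19) + 286 = 9196 + 286 = 9482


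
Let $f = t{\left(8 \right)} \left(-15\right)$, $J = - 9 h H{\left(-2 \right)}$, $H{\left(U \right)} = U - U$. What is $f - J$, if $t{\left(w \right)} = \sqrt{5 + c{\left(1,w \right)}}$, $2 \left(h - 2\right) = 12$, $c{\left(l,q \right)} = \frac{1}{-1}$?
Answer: $-30$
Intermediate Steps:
$c{\left(l,q \right)} = -1$
$h = 8$ ($h = 2 + \frac{1}{2} \cdot 12 = 2 + 6 = 8$)
$t{\left(w \right)} = 2$ ($t{\left(w \right)} = \sqrt{5 - 1} = \sqrt{4} = 2$)
$H{\left(U \right)} = 0$
$J = 0$ ($J = \left(-9\right) 8 \cdot 0 = \left(-72\right) 0 = 0$)
$f = -30$ ($f = 2 \left(-15\right) = -30$)
$f - J = -30 - 0 = -30 + 0 = -30$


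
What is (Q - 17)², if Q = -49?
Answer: 4356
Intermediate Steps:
(Q - 17)² = (-49 - 17)² = (-66)² = 4356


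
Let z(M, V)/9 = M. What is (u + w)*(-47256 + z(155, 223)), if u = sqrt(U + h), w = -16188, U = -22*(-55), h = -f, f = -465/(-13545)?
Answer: 742397868 - 15287*sqrt(986616897)/301 ≈ 7.4080e+8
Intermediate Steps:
f = 31/903 (f = -465*(-1/13545) = 31/903 ≈ 0.034330)
h = -31/903 (h = -1*31/903 = -31/903 ≈ -0.034330)
U = 1210
z(M, V) = 9*M
u = sqrt(986616897)/903 (u = sqrt(1210 - 31/903) = sqrt(1092599/903) = sqrt(986616897)/903 ≈ 34.785)
(u + w)*(-47256 + z(155, 223)) = (sqrt(986616897)/903 - 16188)*(-47256 + 9*155) = (-16188 + sqrt(986616897)/903)*(-47256 + 1395) = (-16188 + sqrt(986616897)/903)*(-45861) = 742397868 - 15287*sqrt(986616897)/301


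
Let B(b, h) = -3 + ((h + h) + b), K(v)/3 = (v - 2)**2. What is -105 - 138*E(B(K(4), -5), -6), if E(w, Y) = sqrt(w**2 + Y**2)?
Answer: -105 - 138*sqrt(37) ≈ -944.42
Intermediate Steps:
K(v) = 3*(-2 + v)**2 (K(v) = 3*(v - 2)**2 = 3*(-2 + v)**2)
B(b, h) = -3 + b + 2*h (B(b, h) = -3 + (2*h + b) = -3 + (b + 2*h) = -3 + b + 2*h)
E(w, Y) = sqrt(Y**2 + w**2)
-105 - 138*E(B(K(4), -5), -6) = -105 - 138*sqrt((-6)**2 + (-3 + 3*(-2 + 4)**2 + 2*(-5))**2) = -105 - 138*sqrt(36 + (-3 + 3*2**2 - 10)**2) = -105 - 138*sqrt(36 + (-3 + 3*4 - 10)**2) = -105 - 138*sqrt(36 + (-3 + 12 - 10)**2) = -105 - 138*sqrt(36 + (-1)**2) = -105 - 138*sqrt(36 + 1) = -105 - 138*sqrt(37)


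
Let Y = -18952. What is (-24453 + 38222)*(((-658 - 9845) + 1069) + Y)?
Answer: -390846834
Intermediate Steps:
(-24453 + 38222)*(((-658 - 9845) + 1069) + Y) = (-24453 + 38222)*(((-658 - 9845) + 1069) - 18952) = 13769*((-10503 + 1069) - 18952) = 13769*(-9434 - 18952) = 13769*(-28386) = -390846834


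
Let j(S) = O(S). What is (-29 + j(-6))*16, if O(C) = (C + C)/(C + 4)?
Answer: -368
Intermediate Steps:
O(C) = 2*C/(4 + C) (O(C) = (2*C)/(4 + C) = 2*C/(4 + C))
j(S) = 2*S/(4 + S)
(-29 + j(-6))*16 = (-29 + 2*(-6)/(4 - 6))*16 = (-29 + 2*(-6)/(-2))*16 = (-29 + 2*(-6)*(-1/2))*16 = (-29 + 6)*16 = -23*16 = -368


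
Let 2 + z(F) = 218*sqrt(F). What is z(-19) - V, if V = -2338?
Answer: 2336 + 218*I*sqrt(19) ≈ 2336.0 + 950.24*I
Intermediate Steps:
z(F) = -2 + 218*sqrt(F)
z(-19) - V = (-2 + 218*sqrt(-19)) - 1*(-2338) = (-2 + 218*(I*sqrt(19))) + 2338 = (-2 + 218*I*sqrt(19)) + 2338 = 2336 + 218*I*sqrt(19)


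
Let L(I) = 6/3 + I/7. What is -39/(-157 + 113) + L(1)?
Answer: 933/308 ≈ 3.0292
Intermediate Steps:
L(I) = 2 + I/7 (L(I) = 6*(⅓) + I*(⅐) = 2 + I/7)
-39/(-157 + 113) + L(1) = -39/(-157 + 113) + (2 + (⅐)*1) = -39/(-44) + (2 + ⅐) = -39*(-1/44) + 15/7 = 39/44 + 15/7 = 933/308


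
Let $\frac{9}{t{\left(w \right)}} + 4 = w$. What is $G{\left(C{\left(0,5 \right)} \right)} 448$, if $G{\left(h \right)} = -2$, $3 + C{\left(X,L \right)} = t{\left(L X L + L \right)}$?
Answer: $-896$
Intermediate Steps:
$t{\left(w \right)} = \frac{9}{-4 + w}$
$C{\left(X,L \right)} = -3 + \frac{9}{-4 + L + X L^{2}}$ ($C{\left(X,L \right)} = -3 + \frac{9}{-4 + \left(L X L + L\right)} = -3 + \frac{9}{-4 + \left(X L^{2} + L\right)} = -3 + \frac{9}{-4 + \left(L + X L^{2}\right)} = -3 + \frac{9}{-4 + L + X L^{2}}$)
$G{\left(C{\left(0,5 \right)} \right)} 448 = \left(-2\right) 448 = -896$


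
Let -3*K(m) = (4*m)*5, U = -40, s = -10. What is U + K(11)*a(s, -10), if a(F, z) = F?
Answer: 2080/3 ≈ 693.33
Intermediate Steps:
K(m) = -20*m/3 (K(m) = -4*m*5/3 = -20*m/3)
U + K(11)*a(s, -10) = -40 - 20/3*11*(-10) = -40 - 220/3*(-10) = -40 + 2200/3 = 2080/3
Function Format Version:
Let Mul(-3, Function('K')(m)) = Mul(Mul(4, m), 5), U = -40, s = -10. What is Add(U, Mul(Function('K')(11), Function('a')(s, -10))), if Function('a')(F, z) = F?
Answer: Rational(2080, 3) ≈ 693.33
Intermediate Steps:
Function('K')(m) = Mul(Rational(-20, 3), m) (Function('K')(m) = Mul(Rational(-1, 3), Mul(Mul(4, m), 5)) = Mul(Rational(-1, 3), Mul(20, m)) = Mul(Rational(-20, 3), m))
Add(U, Mul(Function('K')(11), Function('a')(s, -10))) = Add(-40, Mul(Mul(Rational(-20, 3), 11), -10)) = Add(-40, Mul(Rational(-220, 3), -10)) = Add(-40, Rational(2200, 3)) = Rational(2080, 3)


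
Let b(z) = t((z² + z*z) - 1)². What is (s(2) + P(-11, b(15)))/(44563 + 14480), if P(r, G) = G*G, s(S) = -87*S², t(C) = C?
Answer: 40642962853/59043 ≈ 6.8836e+5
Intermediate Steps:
b(z) = (-1 + 2*z²)² (b(z) = ((z² + z*z) - 1)² = ((z² + z²) - 1)² = (2*z² - 1)² = (-1 + 2*z²)²)
P(r, G) = G²
(s(2) + P(-11, b(15)))/(44563 + 14480) = (-87*2² + ((-1 + 2*15²)²)²)/(44563 + 14480) = (-87*4 + ((-1 + 2*225)²)²)/59043 = (-348 + ((-1 + 450)²)²)*(1/59043) = (-348 + (449²)²)*(1/59043) = (-348 + 201601²)*(1/59043) = (-348 + 40642963201)*(1/59043) = 40642962853*(1/59043) = 40642962853/59043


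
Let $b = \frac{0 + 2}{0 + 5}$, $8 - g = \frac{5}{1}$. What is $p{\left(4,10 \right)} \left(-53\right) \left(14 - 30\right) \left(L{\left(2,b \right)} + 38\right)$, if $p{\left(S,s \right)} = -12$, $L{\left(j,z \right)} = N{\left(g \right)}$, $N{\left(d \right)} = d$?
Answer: $-417216$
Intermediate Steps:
$g = 3$ ($g = 8 - \frac{5}{1} = 8 - 5 \cdot 1 = 8 - 5 = 3$)
$b = \frac{2}{5} \approx 0.4$
$L{\left(j,z \right)} = 3$
$p{\left(4,10 \right)} \left(-53\right) \left(14 - 30\right) \left(L{\left(2,b \right)} + 38\right) = \left(-12\right) \left(-53\right) \left(14 - 30\right) \left(3 + 38\right) = 636 \left(\left(-16\right) 41\right) = 636 \left(-656\right) = -417216$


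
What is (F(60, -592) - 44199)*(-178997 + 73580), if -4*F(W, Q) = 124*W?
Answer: 4855401603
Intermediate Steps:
F(W, Q) = -31*W
(F(60, -592) - 44199)*(-178997 + 73580) = (-31*60 - 44199)*(-178997 + 73580) = (-1860 - 44199)*(-105417) = -46059*(-105417) = 4855401603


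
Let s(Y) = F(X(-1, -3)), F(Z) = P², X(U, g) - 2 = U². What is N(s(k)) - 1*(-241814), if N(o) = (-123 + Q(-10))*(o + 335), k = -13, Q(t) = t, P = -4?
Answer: 195131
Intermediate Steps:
X(U, g) = 2 + U²
F(Z) = 16 (F(Z) = (-4)² = 16)
s(Y) = 16
N(o) = -44555 - 133*o (N(o) = (-123 - 10)*(o + 335) = -133*(335 + o) = -44555 - 133*o)
N(s(k)) - 1*(-241814) = (-44555 - 133*16) - 1*(-241814) = (-44555 - 2128) + 241814 = -46683 + 241814 = 195131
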